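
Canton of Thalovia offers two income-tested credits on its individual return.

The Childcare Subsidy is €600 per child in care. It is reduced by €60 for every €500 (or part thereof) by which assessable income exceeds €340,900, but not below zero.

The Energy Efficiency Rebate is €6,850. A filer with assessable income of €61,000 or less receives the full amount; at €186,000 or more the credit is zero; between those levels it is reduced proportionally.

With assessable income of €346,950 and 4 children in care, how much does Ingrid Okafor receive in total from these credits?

€1,620

Childcare Subsidy: base = 4 × €600 = €2,400. income exceeds €340,900 by €6,050, which is 13 full-or-partial €500 increments; reduction = 13 × €60 = €780, leaving €1,620.
Energy Efficiency Rebate: €346,950 is at or above €186,000, so the credit is €0.
Total: €1,620 + €0 = €1,620.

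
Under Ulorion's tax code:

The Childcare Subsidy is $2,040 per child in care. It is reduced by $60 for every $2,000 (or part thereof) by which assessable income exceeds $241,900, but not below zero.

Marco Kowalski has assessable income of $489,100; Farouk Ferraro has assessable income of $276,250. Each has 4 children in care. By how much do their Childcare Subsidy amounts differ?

Marco ($489,100): Childcare Subsidy: base = 4 × $2,040 = $8,160. income exceeds $241,900 by $247,200, which is 124 full-or-partial $2,000 increments; reduction = 124 × $60 = $7,440, leaving $720.
Farouk ($276,250): Childcare Subsidy: base = 4 × $2,040 = $8,160. income exceeds $241,900 by $34,350, which is 18 full-or-partial $2,000 increments; reduction = 18 × $60 = $1,080, leaving $7,080.
Difference: |$720 − $7,080| = $6,360.

$6,360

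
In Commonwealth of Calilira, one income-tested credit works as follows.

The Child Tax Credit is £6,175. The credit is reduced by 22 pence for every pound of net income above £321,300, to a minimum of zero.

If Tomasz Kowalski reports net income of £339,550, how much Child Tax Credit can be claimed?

£2,160

Child Tax Credit: 22% of the £18,250 excess over £321,300 is £4,015; credit = £6,175 − £4,015 = £2,160.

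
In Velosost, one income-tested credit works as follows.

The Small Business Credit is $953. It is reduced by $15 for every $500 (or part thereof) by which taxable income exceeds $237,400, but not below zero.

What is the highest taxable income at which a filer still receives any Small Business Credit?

After 63 increments the reduction is 63 × $15 = $945, leaving $8; one more increment wipes it out. Increment 63 ends at excess 63 × $500 = $31,500, so the highest qualifying income is $237,400 + $31,500 = $268,900.

$268,900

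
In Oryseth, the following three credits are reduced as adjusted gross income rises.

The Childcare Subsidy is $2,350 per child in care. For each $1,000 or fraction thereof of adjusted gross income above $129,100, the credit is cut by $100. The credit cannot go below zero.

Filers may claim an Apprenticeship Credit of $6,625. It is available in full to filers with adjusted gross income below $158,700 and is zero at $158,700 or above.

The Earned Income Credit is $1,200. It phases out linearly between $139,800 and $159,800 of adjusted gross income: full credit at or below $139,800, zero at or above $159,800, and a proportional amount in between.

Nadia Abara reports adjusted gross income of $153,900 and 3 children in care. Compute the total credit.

Childcare Subsidy: base = 3 × $2,350 = $7,050. income exceeds $129,100 by $24,800, which is 25 full-or-partial $1,000 increments; reduction = 25 × $100 = $2,500, leaving $4,550.
Apprenticeship Credit: $153,900 is below the $158,700 cutoff, so the full $6,625 applies.
Earned Income Credit: $153,900 is $14,100 into a $20,000 phase-out range, leaving 5,900/20,000 of the credit: $1,200 × 5,900/20,000 = $354.
Total: $4,550 + $6,625 + $354 = $11,529.

$11,529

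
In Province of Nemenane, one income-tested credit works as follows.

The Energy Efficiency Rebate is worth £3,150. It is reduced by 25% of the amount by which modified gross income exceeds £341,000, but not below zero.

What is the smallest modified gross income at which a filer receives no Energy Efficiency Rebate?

£353,600

The credit falls by 25% of each pound above £341,000, so it reaches zero when the excess is £3,150 / 25% = £12,600: income = £341,000 + £12,600 = £353,600.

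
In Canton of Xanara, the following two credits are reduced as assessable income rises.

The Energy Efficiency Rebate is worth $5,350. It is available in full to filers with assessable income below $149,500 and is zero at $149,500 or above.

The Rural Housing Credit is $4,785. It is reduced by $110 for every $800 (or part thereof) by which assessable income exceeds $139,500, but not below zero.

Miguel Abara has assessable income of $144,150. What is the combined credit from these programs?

$9,475

Energy Efficiency Rebate: $144,150 is below the $149,500 cutoff, so the full $5,350 applies.
Rural Housing Credit: income exceeds $139,500 by $4,650, which is 6 full-or-partial $800 increments; reduction = 6 × $110 = $660, leaving $4,125.
Total: $5,350 + $4,125 = $9,475.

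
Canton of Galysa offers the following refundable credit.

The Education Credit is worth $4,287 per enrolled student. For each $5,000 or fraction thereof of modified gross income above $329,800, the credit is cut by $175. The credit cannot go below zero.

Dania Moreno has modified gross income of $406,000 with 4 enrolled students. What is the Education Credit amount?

$14,348

Education Credit: base = 4 × $4,287 = $17,148. income exceeds $329,800 by $76,200, which is 16 full-or-partial $5,000 increments; reduction = 16 × $175 = $2,800, leaving $14,348.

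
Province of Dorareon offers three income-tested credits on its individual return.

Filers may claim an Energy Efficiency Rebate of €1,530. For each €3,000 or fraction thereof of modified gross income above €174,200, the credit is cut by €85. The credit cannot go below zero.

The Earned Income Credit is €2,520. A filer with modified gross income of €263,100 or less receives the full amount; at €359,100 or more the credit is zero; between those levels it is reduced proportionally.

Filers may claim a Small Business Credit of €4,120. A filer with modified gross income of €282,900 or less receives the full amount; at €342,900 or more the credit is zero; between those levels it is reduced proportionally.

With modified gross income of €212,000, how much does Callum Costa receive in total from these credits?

€7,065

Energy Efficiency Rebate: income exceeds €174,200 by €37,800, which is 13 full-or-partial €3,000 increments; reduction = 13 × €85 = €1,105, leaving €425.
Earned Income Credit: €212,000 is at or below the €263,100 threshold, so the full €2,520 applies.
Small Business Credit: €212,000 is at or below the €282,900 threshold, so the full €4,120 applies.
Total: €425 + €2,520 + €4,120 = €7,065.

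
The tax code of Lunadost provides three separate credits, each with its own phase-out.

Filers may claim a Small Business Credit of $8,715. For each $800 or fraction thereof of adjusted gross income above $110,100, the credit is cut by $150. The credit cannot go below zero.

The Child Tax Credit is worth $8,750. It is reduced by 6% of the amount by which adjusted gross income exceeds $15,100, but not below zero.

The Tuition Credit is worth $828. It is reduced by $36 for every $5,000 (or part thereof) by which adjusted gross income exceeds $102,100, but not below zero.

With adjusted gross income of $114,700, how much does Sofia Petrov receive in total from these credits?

$11,309

Small Business Credit: income exceeds $110,100 by $4,600, which is 6 full-or-partial $800 increments; reduction = 6 × $150 = $900, leaving $7,815.
Child Tax Credit: 6% of the $99,600 excess over $15,100 is $5,976; credit = $8,750 − $5,976 = $2,774.
Tuition Credit: income exceeds $102,100 by $12,600, which is 3 full-or-partial $5,000 increments; reduction = 3 × $36 = $108, leaving $720.
Total: $7,815 + $2,774 + $720 = $11,309.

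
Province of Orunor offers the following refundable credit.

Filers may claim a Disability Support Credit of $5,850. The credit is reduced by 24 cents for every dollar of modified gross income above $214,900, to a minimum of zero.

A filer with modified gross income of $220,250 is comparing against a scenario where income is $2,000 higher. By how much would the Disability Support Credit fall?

At $220,250 — 24% of the $5,350 excess over $214,900 is $1,284; credit = $5,850 − $1,284 = $4,566.
At $222,250 — 24% of the $7,350 excess over $214,900 is $1,764; credit = $5,850 − $1,764 = $4,086.
Lost: $4,566 − $4,086 = $480.

$480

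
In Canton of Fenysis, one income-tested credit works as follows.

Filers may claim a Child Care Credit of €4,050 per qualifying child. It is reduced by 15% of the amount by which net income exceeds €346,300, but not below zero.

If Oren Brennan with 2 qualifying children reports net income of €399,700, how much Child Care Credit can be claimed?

€90

Child Care Credit: base = 2 × €4,050 = €8,100. 15% of the €53,400 excess over €346,300 is €8,010; credit = €8,100 − €8,010 = €90.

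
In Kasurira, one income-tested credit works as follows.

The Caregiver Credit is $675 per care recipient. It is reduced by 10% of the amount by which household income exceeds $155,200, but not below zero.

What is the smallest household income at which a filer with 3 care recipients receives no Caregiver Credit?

$175,450

Full credit = 3 × $675 = $2,025.
The credit falls by 10% of each dollar above $155,200, so it reaches zero when the excess is $2,025 / 10% = $20,250: income = $155,200 + $20,250 = $175,450.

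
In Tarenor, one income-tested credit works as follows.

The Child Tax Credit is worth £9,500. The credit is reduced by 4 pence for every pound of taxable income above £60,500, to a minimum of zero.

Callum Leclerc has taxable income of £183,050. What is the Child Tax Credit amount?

Child Tax Credit: 4% of the £122,550 excess over £60,500 is £4,902; credit = £9,500 − £4,902 = £4,598.

£4,598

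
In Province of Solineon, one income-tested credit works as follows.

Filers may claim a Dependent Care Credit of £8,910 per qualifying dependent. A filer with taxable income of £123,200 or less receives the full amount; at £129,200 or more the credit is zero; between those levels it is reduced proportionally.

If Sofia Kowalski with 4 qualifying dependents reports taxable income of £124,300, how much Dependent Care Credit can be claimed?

£29,106

Dependent Care Credit: base = 4 × £8,910 = £35,640. £124,300 is £1,100 into a £6,000 phase-out range, leaving 4,900/6,000 of the credit: £35,640 × 4,900/6,000 = £29,106.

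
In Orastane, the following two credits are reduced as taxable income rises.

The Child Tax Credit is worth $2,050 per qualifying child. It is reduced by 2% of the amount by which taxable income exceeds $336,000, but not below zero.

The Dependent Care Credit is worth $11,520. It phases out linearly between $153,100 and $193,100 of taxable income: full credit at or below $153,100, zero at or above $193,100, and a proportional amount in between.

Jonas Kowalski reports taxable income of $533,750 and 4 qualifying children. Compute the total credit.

$4,245

Child Tax Credit: base = 4 × $2,050 = $8,200. 2% of the $197,750 excess over $336,000 is $3,955; credit = $8,200 − $3,955 = $4,245.
Dependent Care Credit: $533,750 is at or above $193,100, so the credit is $0.
Total: $4,245 + $0 = $4,245.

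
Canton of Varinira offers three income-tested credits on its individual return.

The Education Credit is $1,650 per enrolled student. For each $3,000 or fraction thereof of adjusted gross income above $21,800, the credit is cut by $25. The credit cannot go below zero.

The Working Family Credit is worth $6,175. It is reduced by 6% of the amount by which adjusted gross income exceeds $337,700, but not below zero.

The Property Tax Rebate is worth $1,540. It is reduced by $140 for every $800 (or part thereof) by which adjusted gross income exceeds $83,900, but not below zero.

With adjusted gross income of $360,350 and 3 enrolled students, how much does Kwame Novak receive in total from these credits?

$6,941

Education Credit: base = 3 × $1,650 = $4,950. income exceeds $21,800 by $338,550, which is 113 full-or-partial $3,000 increments; reduction = 113 × $25 = $2,825, leaving $2,125.
Working Family Credit: 6% of the $22,650 excess over $337,700 is $1,359; credit = $6,175 − $1,359 = $4,816.
Property Tax Rebate: income exceeds $83,900 by $276,450 → 346 increments × $140 = $48,440 ≥ base, so the credit is $0.
Total: $2,125 + $4,816 + $0 = $6,941.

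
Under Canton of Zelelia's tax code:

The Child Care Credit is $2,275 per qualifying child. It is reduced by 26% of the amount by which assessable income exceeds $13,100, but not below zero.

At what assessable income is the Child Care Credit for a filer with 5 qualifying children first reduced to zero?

Full credit = 5 × $2,275 = $11,375.
The credit falls by 26% of each dollar above $13,100, so it reaches zero when the excess is $11,375 / 26% = $43,750: income = $13,100 + $43,750 = $56,850.

$56,850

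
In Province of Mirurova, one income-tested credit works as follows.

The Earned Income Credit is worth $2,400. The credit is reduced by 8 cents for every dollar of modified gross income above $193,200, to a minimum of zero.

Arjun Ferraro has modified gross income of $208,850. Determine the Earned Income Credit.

$1,148

Earned Income Credit: 8% of the $15,650 excess over $193,200 is $1,252; credit = $2,400 − $1,252 = $1,148.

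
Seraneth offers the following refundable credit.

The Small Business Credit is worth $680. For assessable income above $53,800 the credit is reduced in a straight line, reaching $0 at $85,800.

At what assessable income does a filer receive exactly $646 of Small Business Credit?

$55,400

$646 is 646/680 of the full $680, so 34/680 of the $32,000 range has been used: income = $53,800 + $32,000 × 34/680 = $55,400.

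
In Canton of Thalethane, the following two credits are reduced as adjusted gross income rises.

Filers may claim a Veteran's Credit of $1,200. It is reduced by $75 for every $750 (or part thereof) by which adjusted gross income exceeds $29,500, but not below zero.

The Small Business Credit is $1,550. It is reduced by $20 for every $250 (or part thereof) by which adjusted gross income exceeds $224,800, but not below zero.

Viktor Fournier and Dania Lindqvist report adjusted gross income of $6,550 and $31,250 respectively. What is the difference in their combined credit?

$225

Viktor ($6,550): Veteran's Credit: $6,550 is at or below the $29,500 threshold, so the full $1,200 applies. Small Business Credit: $6,550 is at or below the $224,800 threshold, so the full $1,550 applies. total $1,200 + $1,550 = $2,750
Dania ($31,250): Veteran's Credit: income exceeds $29,500 by $1,750, which is 3 full-or-partial $750 increments; reduction = 3 × $75 = $225, leaving $975. Small Business Credit: $31,250 is at or below the $224,800 threshold, so the full $1,550 applies. total $975 + $1,550 = $2,525
Difference: |$2,750 − $2,525| = $225.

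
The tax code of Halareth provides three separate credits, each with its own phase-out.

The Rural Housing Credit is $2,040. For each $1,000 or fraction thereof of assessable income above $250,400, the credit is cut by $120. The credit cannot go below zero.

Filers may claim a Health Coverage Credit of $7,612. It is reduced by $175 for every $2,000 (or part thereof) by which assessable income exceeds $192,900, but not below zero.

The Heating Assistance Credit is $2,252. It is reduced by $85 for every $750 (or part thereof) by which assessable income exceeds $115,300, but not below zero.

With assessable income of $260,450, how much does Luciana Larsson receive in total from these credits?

$2,382

Rural Housing Credit: income exceeds $250,400 by $10,050, which is 11 full-or-partial $1,000 increments; reduction = 11 × $120 = $1,320, leaving $720.
Health Coverage Credit: income exceeds $192,900 by $67,550, which is 34 full-or-partial $2,000 increments; reduction = 34 × $175 = $5,950, leaving $1,662.
Heating Assistance Credit: income exceeds $115,300 by $145,150 → 194 increments × $85 = $16,490 ≥ base, so the credit is $0.
Total: $720 + $1,662 + $0 = $2,382.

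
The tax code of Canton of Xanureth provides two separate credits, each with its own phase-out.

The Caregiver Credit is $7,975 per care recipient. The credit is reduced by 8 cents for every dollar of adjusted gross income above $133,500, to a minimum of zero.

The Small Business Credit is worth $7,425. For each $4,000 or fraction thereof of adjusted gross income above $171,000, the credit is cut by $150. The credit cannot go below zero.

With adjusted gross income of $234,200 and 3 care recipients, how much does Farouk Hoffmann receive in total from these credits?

Caregiver Credit: base = 3 × $7,975 = $23,925. 8% of the $100,700 excess over $133,500 is $8,056; credit = $23,925 − $8,056 = $15,869.
Small Business Credit: income exceeds $171,000 by $63,200, which is 16 full-or-partial $4,000 increments; reduction = 16 × $150 = $2,400, leaving $5,025.
Total: $15,869 + $5,025 = $20,894.

$20,894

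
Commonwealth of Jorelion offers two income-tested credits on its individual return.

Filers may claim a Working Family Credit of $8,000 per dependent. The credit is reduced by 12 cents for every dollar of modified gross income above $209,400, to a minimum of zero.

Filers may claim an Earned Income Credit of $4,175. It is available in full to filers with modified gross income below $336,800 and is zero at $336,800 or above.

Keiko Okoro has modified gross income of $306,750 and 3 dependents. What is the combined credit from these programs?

Working Family Credit: base = 3 × $8,000 = $24,000. 12% of the $97,350 excess over $209,400 is $11,682; credit = $24,000 − $11,682 = $12,318.
Earned Income Credit: $306,750 is below the $336,800 cutoff, so the full $4,175 applies.
Total: $12,318 + $4,175 = $16,493.

$16,493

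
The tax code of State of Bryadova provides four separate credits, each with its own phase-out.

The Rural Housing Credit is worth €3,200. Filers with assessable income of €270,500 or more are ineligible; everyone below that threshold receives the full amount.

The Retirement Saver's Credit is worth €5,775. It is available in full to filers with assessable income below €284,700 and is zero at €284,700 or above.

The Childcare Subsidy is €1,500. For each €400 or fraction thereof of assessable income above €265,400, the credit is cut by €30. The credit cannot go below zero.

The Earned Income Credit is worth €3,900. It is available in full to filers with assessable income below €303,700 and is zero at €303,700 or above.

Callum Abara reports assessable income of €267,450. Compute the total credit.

€14,195

Rural Housing Credit: €267,450 is below the €270,500 cutoff, so the full €3,200 applies.
Retirement Saver's Credit: €267,450 is below the €284,700 cutoff, so the full €5,775 applies.
Childcare Subsidy: income exceeds €265,400 by €2,050, which is 6 full-or-partial €400 increments; reduction = 6 × €30 = €180, leaving €1,320.
Earned Income Credit: €267,450 is below the €303,700 cutoff, so the full €3,900 applies.
Total: €3,200 + €5,775 + €1,320 + €3,900 = €14,195.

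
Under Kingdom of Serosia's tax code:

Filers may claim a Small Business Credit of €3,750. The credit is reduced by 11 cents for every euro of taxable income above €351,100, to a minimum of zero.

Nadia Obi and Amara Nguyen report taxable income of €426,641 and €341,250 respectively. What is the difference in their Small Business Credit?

Nadia (€426,641): Small Business Credit: 11% of the €75,541 excess over €351,100 is €8,309.51 ≥ base, so the credit is €0.
Amara (€341,250): Small Business Credit: €341,250 is at or below the €351,100 threshold, so the full €3,750 applies.
Difference: |€0 − €3,750| = €3,750.

€3,750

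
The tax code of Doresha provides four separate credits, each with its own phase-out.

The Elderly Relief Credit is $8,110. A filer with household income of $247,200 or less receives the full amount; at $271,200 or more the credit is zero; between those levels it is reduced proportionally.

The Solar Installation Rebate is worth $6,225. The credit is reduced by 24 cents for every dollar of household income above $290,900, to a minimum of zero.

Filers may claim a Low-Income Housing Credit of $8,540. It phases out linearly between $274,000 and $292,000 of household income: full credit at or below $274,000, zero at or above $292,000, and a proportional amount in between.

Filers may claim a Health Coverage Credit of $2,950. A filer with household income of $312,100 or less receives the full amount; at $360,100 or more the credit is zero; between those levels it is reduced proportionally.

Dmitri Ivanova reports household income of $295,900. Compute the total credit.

Elderly Relief Credit: $295,900 is at or above $271,200, so the credit is $0.
Solar Installation Rebate: 24% of the $5,000 excess over $290,900 is $1,200; credit = $6,225 − $1,200 = $5,025.
Low-Income Housing Credit: $295,900 is at or above $292,000, so the credit is $0.
Health Coverage Credit: $295,900 is at or below the $312,100 threshold, so the full $2,950 applies.
Total: $0 + $5,025 + $0 + $2,950 = $7,975.

$7,975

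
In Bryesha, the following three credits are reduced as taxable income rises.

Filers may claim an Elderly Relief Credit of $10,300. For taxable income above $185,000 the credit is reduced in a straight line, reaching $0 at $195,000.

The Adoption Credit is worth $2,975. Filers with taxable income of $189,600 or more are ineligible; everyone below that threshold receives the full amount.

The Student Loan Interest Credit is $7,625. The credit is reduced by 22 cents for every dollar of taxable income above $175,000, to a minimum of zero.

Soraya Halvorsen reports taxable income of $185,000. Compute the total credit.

$18,700

Elderly Relief Credit: $185,000 is at or below the $185,000 threshold, so the full $10,300 applies.
Adoption Credit: $185,000 is below the $189,600 cutoff, so the full $2,975 applies.
Student Loan Interest Credit: 22% of the $10,000 excess over $175,000 is $2,200; credit = $7,625 − $2,200 = $5,425.
Total: $10,300 + $2,975 + $5,425 = $18,700.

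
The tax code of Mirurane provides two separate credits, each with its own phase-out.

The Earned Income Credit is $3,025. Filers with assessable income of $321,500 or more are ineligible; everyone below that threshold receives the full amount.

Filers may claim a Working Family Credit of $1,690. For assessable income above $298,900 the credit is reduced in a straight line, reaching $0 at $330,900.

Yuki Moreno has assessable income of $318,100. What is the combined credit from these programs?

Earned Income Credit: $318,100 is below the $321,500 cutoff, so the full $3,025 applies.
Working Family Credit: $318,100 is $19,200 into a $32,000 phase-out range, leaving 12,800/32,000 of the credit: $1,690 × 12,800/32,000 = $676.
Total: $3,025 + $676 = $3,701.

$3,701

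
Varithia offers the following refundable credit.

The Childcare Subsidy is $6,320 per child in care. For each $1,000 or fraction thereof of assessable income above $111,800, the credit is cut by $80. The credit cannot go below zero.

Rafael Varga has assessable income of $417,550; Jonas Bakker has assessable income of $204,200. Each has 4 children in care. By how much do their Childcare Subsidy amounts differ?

$17,040

Rafael ($417,550): Childcare Subsidy: base = 4 × $6,320 = $25,280. income exceeds $111,800 by $305,750, which is 306 full-or-partial $1,000 increments; reduction = 306 × $80 = $24,480, leaving $800.
Jonas ($204,200): Childcare Subsidy: base = 4 × $6,320 = $25,280. income exceeds $111,800 by $92,400, which is 93 full-or-partial $1,000 increments; reduction = 93 × $80 = $7,440, leaving $17,840.
Difference: |$800 − $17,840| = $17,040.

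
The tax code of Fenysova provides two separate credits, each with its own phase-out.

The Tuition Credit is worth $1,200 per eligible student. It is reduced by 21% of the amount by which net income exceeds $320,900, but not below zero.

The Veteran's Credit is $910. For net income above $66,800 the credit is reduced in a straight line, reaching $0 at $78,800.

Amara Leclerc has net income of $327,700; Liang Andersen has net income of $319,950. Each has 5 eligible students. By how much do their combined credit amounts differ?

Amara ($327,700): Tuition Credit: base = 5 × $1,200 = $6,000. 21% of the $6,800 excess over $320,900 is $1,428; credit = $6,000 − $1,428 = $4,572. Veteran's Credit: $327,700 is at or above $78,800, so the credit is $0. total $4,572 + $0 = $4,572
Liang ($319,950): Tuition Credit: base = 5 × $1,200 = $6,000. $319,950 is at or below the $320,900 threshold, so the full $6,000 applies. Veteran's Credit: $319,950 is at or above $78,800, so the credit is $0. total $6,000 + $0 = $6,000
Difference: |$4,572 − $6,000| = $1,428.

$1,428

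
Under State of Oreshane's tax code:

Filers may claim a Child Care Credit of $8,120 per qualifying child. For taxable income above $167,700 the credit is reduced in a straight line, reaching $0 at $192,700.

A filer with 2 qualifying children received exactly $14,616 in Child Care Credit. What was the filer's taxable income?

$170,200

Full credit = 2 × $8,120 = $16,240.
$14,616 is 14,616/16,240 of the full $16,240, so 1,624/16,240 of the $25,000 range has been used: income = $167,700 + $25,000 × 1,624/16,240 = $170,200.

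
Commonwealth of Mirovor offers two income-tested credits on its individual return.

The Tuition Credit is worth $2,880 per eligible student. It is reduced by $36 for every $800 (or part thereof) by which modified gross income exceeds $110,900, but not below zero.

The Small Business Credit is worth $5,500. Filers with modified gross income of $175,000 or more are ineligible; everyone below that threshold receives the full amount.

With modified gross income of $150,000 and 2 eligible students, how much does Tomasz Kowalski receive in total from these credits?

$9,496

Tuition Credit: base = 2 × $2,880 = $5,760. income exceeds $110,900 by $39,100, which is 49 full-or-partial $800 increments; reduction = 49 × $36 = $1,764, leaving $3,996.
Small Business Credit: $150,000 is below the $175,000 cutoff, so the full $5,500 applies.
Total: $3,996 + $5,500 = $9,496.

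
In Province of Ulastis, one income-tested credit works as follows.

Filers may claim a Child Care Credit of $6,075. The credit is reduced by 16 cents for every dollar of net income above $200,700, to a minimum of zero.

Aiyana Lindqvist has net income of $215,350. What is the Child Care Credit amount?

$3,731

Child Care Credit: 16% of the $14,650 excess over $200,700 is $2,344; credit = $6,075 − $2,344 = $3,731.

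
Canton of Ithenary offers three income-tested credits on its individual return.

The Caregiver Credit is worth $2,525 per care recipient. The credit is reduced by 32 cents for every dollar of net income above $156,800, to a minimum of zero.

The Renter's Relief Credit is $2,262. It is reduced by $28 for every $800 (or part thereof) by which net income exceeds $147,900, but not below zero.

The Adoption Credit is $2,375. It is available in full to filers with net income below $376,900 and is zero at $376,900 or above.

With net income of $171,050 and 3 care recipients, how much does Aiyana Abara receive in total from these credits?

Caregiver Credit: base = 3 × $2,525 = $7,575. 32% of the $14,250 excess over $156,800 is $4,560; credit = $7,575 − $4,560 = $3,015.
Renter's Relief Credit: income exceeds $147,900 by $23,150, which is 29 full-or-partial $800 increments; reduction = 29 × $28 = $812, leaving $1,450.
Adoption Credit: $171,050 is below the $376,900 cutoff, so the full $2,375 applies.
Total: $3,015 + $1,450 + $2,375 = $6,840.

$6,840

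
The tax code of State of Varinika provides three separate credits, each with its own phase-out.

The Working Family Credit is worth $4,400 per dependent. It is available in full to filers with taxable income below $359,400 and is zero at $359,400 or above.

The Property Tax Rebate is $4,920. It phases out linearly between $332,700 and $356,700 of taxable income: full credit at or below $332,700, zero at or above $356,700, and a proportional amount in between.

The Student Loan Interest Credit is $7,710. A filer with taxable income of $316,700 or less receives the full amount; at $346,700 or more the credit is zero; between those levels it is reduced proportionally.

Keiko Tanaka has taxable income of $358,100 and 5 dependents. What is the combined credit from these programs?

Working Family Credit: base = 5 × $4,400 = $22,000. $358,100 is below the $359,400 cutoff, so the full $22,000 applies.
Property Tax Rebate: $358,100 is at or above $356,700, so the credit is $0.
Student Loan Interest Credit: $358,100 is at or above $346,700, so the credit is $0.
Total: $22,000 + $0 + $0 = $22,000.

$22,000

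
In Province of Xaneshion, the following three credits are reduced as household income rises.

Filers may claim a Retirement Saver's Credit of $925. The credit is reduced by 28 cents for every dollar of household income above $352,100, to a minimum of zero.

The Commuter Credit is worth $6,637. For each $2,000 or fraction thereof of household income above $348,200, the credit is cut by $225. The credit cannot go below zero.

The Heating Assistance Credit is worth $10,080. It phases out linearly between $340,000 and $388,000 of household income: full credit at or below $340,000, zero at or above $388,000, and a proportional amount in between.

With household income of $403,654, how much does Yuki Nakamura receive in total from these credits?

$337

Retirement Saver's Credit: 28% of the $51,554 excess over $352,100 is $14,435.12 ≥ base, so the credit is $0.
Commuter Credit: income exceeds $348,200 by $55,454, which is 28 full-or-partial $2,000 increments; reduction = 28 × $225 = $6,300, leaving $337.
Heating Assistance Credit: $403,654 is at or above $388,000, so the credit is $0.
Total: $0 + $337 + $0 = $337.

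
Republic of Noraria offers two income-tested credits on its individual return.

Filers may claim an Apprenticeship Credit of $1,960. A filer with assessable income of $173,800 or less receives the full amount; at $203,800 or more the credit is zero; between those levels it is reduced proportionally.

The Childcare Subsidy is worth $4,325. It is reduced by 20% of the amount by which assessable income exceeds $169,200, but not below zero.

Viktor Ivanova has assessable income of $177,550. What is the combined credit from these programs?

$4,370

Apprenticeship Credit: $177,550 is $3,750 into a $30,000 phase-out range, leaving 26,250/30,000 of the credit: $1,960 × 26,250/30,000 = $1,715.
Childcare Subsidy: 20% of the $8,350 excess over $169,200 is $1,670; credit = $4,325 − $1,670 = $2,655.
Total: $1,715 + $2,655 = $4,370.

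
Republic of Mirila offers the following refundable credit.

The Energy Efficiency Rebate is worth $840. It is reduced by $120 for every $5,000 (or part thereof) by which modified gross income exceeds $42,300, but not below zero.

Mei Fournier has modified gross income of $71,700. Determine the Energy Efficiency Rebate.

$120

Energy Efficiency Rebate: income exceeds $42,300 by $29,400, which is 6 full-or-partial $5,000 increments; reduction = 6 × $120 = $720, leaving $120.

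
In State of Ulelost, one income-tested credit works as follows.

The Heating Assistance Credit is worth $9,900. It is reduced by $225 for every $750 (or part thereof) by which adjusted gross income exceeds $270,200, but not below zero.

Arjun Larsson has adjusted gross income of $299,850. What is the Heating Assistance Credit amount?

$900

Heating Assistance Credit: income exceeds $270,200 by $29,650, which is 40 full-or-partial $750 increments; reduction = 40 × $225 = $9,000, leaving $900.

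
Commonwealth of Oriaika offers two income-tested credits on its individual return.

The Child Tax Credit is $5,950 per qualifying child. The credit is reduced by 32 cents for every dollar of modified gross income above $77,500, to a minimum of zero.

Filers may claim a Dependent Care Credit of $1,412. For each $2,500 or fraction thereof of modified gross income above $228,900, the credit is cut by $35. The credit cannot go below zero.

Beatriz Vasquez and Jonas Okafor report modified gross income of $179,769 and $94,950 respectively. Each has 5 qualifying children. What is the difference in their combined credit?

$24,166

Beatriz ($179,769): Child Tax Credit: base = 5 × $5,950 = $29,750. 32% of the $102,269 excess over $77,500 is $32,726.08 ≥ base, so the credit is $0. Dependent Care Credit: $179,769 is at or below the $228,900 threshold, so the full $1,412 applies. total $0 + $1,412 = $1,412
Jonas ($94,950): Child Tax Credit: base = 5 × $5,950 = $29,750. 32% of the $17,450 excess over $77,500 is $5,584; credit = $29,750 − $5,584 = $24,166. Dependent Care Credit: $94,950 is at or below the $228,900 threshold, so the full $1,412 applies. total $24,166 + $1,412 = $25,578
Difference: |$1,412 − $25,578| = $24,166.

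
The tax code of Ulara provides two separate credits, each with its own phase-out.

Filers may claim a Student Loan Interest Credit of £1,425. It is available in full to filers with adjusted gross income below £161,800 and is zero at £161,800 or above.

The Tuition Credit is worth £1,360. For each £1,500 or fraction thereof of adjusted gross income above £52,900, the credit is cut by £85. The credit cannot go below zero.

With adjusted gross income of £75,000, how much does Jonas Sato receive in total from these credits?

Student Loan Interest Credit: £75,000 is below the £161,800 cutoff, so the full £1,425 applies.
Tuition Credit: income exceeds £52,900 by £22,100, which is 15 full-or-partial £1,500 increments; reduction = 15 × £85 = £1,275, leaving £85.
Total: £1,425 + £85 = £1,510.

£1,510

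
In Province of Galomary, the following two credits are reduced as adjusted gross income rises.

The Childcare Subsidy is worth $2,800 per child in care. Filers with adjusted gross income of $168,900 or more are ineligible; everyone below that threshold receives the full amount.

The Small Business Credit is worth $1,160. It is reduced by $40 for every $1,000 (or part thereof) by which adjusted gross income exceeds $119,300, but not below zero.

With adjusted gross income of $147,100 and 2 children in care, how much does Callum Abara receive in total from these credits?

$5,640

Childcare Subsidy: base = 2 × $2,800 = $5,600. $147,100 is below the $168,900 cutoff, so the full $5,600 applies.
Small Business Credit: income exceeds $119,300 by $27,800, which is 28 full-or-partial $1,000 increments; reduction = 28 × $40 = $1,120, leaving $40.
Total: $5,600 + $40 = $5,640.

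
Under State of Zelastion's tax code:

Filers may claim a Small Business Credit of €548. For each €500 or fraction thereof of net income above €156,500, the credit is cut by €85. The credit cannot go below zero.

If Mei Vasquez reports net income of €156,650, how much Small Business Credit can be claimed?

€463

Small Business Credit: income exceeds €156,500 by €150, which is 1 full-or-partial €500 increment; reduction = 1 × €85 = €85, leaving €463.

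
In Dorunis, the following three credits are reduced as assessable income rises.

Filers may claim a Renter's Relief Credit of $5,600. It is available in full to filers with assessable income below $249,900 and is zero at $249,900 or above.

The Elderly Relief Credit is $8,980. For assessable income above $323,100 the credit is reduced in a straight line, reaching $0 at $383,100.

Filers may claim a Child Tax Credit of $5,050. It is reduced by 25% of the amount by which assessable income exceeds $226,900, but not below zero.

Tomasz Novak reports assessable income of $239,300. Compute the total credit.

Renter's Relief Credit: $239,300 is below the $249,900 cutoff, so the full $5,600 applies.
Elderly Relief Credit: $239,300 is at or below the $323,100 threshold, so the full $8,980 applies.
Child Tax Credit: 25% of the $12,400 excess over $226,900 is $3,100; credit = $5,050 − $3,100 = $1,950.
Total: $5,600 + $8,980 + $1,950 = $16,530.

$16,530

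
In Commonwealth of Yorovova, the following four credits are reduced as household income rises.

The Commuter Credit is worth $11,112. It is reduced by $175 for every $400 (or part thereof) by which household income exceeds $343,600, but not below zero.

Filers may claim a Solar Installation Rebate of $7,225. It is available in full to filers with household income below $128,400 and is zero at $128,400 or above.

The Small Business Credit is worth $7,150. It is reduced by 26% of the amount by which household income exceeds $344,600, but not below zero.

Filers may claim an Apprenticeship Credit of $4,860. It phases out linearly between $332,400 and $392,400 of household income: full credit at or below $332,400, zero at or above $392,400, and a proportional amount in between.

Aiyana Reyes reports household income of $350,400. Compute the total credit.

$17,181

Commuter Credit: income exceeds $343,600 by $6,800, which is 17 full-or-partial $400 increments; reduction = 17 × $175 = $2,975, leaving $8,137.
Solar Installation Rebate: $350,400 meets or exceeds the $128,400 cutoff, so the credit is $0.
Small Business Credit: 26% of the $5,800 excess over $344,600 is $1,508; credit = $7,150 − $1,508 = $5,642.
Apprenticeship Credit: $350,400 is $18,000 into a $60,000 phase-out range, leaving 42,000/60,000 of the credit: $4,860 × 42,000/60,000 = $3,402.
Total: $8,137 + $0 + $5,642 + $3,402 = $17,181.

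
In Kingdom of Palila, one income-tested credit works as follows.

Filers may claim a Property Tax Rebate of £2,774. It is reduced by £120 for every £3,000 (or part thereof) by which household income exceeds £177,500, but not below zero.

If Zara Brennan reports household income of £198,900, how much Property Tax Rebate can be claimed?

Property Tax Rebate: income exceeds £177,500 by £21,400, which is 8 full-or-partial £3,000 increments; reduction = 8 × £120 = £960, leaving £1,814.

£1,814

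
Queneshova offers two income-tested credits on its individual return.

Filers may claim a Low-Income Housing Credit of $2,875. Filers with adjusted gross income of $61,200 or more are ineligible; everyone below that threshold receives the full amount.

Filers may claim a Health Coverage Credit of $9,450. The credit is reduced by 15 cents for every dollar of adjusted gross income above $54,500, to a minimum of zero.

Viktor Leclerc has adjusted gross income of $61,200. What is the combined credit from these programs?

Low-Income Housing Credit: $61,200 meets or exceeds the $61,200 cutoff, so the credit is $0.
Health Coverage Credit: 15% of the $6,700 excess over $54,500 is $1,005; credit = $9,450 − $1,005 = $8,445.
Total: $0 + $8,445 = $8,445.

$8,445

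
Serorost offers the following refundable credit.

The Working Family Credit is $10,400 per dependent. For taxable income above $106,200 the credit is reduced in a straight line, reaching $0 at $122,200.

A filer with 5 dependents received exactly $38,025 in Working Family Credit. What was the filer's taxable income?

$110,500

Full credit = 5 × $10,400 = $52,000.
$38,025 is 38,025/52,000 of the full $52,000, so 13,975/52,000 of the $16,000 range has been used: income = $106,200 + $16,000 × 13,975/52,000 = $110,500.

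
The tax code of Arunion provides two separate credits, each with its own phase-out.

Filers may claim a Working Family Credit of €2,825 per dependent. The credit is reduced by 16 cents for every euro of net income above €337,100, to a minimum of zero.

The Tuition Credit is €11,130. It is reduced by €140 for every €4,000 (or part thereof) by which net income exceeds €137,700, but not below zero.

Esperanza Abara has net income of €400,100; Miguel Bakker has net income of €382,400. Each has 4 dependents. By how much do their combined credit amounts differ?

Esperanza (€400,100): Working Family Credit: base = 4 × €2,825 = €11,300. 16% of the €63,000 excess over €337,100 is €10,080; credit = €11,300 − €10,080 = €1,220. Tuition Credit: income exceeds €137,700 by €262,400, which is 66 full-or-partial €4,000 increments; reduction = 66 × €140 = €9,240, leaving €1,890. total €1,220 + €1,890 = €3,110
Miguel (€382,400): Working Family Credit: base = 4 × €2,825 = €11,300. 16% of the €45,300 excess over €337,100 is €7,248; credit = €11,300 − €7,248 = €4,052. Tuition Credit: income exceeds €137,700 by €244,700, which is 62 full-or-partial €4,000 increments; reduction = 62 × €140 = €8,680, leaving €2,450. total €4,052 + €2,450 = €6,502
Difference: |€3,110 − €6,502| = €3,392.

€3,392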